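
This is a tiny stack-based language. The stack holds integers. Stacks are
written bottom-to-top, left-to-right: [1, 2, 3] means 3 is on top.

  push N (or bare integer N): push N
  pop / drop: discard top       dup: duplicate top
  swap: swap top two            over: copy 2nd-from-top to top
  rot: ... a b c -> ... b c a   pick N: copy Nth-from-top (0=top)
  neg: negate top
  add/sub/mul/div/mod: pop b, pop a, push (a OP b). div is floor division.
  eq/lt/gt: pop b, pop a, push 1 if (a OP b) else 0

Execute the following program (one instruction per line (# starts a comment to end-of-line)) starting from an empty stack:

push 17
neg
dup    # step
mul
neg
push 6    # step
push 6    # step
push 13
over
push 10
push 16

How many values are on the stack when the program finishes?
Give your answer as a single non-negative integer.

Answer: 7

Derivation:
After 'push 17': stack = [17] (depth 1)
After 'neg': stack = [-17] (depth 1)
After 'dup': stack = [-17, -17] (depth 2)
After 'mul': stack = [289] (depth 1)
After 'neg': stack = [-289] (depth 1)
After 'push 6': stack = [-289, 6] (depth 2)
After 'push 6': stack = [-289, 6, 6] (depth 3)
After 'push 13': stack = [-289, 6, 6, 13] (depth 4)
After 'over': stack = [-289, 6, 6, 13, 6] (depth 5)
After 'push 10': stack = [-289, 6, 6, 13, 6, 10] (depth 6)
After 'push 16': stack = [-289, 6, 6, 13, 6, 10, 16] (depth 7)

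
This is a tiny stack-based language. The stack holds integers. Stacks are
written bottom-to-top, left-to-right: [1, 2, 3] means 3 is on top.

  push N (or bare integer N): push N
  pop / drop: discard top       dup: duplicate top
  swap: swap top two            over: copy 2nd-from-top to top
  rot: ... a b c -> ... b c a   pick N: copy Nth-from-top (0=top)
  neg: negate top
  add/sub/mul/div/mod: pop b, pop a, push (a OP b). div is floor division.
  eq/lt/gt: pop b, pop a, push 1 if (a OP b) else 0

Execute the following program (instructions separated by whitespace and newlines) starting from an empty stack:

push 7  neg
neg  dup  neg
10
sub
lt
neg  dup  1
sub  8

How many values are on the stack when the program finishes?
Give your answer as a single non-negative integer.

After 'push 7': stack = [7] (depth 1)
After 'neg': stack = [-7] (depth 1)
After 'neg': stack = [7] (depth 1)
After 'dup': stack = [7, 7] (depth 2)
After 'neg': stack = [7, -7] (depth 2)
After 'push 10': stack = [7, -7, 10] (depth 3)
After 'sub': stack = [7, -17] (depth 2)
After 'lt': stack = [0] (depth 1)
After 'neg': stack = [0] (depth 1)
After 'dup': stack = [0, 0] (depth 2)
After 'push 1': stack = [0, 0, 1] (depth 3)
After 'sub': stack = [0, -1] (depth 2)
After 'push 8': stack = [0, -1, 8] (depth 3)

Answer: 3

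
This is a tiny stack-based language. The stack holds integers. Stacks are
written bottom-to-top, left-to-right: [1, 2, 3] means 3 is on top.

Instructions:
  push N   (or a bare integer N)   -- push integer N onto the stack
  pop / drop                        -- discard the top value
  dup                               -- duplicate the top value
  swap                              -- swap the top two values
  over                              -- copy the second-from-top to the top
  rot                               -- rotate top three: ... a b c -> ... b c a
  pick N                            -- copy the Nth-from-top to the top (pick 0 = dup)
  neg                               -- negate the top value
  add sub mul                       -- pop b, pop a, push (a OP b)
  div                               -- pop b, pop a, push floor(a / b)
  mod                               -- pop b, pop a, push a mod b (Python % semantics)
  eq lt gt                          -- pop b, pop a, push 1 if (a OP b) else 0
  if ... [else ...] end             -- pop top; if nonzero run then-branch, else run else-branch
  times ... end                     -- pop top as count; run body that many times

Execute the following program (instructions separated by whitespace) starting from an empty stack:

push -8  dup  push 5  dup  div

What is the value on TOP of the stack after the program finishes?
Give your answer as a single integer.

After 'push -8': [-8]
After 'dup': [-8, -8]
After 'push 5': [-8, -8, 5]
After 'dup': [-8, -8, 5, 5]
After 'div': [-8, -8, 1]

Answer: 1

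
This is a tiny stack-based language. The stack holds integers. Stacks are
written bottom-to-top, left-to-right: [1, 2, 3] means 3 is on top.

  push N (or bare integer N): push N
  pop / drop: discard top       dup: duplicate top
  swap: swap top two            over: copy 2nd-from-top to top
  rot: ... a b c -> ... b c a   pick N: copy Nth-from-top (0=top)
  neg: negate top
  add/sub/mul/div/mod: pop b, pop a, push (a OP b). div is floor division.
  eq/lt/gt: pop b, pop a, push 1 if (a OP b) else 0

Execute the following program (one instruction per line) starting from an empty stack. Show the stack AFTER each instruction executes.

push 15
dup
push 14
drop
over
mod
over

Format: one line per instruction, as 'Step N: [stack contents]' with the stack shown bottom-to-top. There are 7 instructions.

Step 1: [15]
Step 2: [15, 15]
Step 3: [15, 15, 14]
Step 4: [15, 15]
Step 5: [15, 15, 15]
Step 6: [15, 0]
Step 7: [15, 0, 15]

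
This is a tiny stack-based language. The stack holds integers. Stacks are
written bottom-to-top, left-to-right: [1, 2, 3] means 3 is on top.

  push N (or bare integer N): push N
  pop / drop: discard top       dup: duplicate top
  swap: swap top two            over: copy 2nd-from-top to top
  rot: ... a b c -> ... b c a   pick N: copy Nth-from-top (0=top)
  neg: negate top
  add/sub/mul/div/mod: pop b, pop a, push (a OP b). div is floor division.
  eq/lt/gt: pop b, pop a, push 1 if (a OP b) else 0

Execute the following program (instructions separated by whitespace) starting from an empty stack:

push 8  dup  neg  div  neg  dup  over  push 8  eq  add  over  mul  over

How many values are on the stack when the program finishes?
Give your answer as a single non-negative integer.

Answer: 3

Derivation:
After 'push 8': stack = [8] (depth 1)
After 'dup': stack = [8, 8] (depth 2)
After 'neg': stack = [8, -8] (depth 2)
After 'div': stack = [-1] (depth 1)
After 'neg': stack = [1] (depth 1)
After 'dup': stack = [1, 1] (depth 2)
After 'over': stack = [1, 1, 1] (depth 3)
After 'push 8': stack = [1, 1, 1, 8] (depth 4)
After 'eq': stack = [1, 1, 0] (depth 3)
After 'add': stack = [1, 1] (depth 2)
After 'over': stack = [1, 1, 1] (depth 3)
After 'mul': stack = [1, 1] (depth 2)
After 'over': stack = [1, 1, 1] (depth 3)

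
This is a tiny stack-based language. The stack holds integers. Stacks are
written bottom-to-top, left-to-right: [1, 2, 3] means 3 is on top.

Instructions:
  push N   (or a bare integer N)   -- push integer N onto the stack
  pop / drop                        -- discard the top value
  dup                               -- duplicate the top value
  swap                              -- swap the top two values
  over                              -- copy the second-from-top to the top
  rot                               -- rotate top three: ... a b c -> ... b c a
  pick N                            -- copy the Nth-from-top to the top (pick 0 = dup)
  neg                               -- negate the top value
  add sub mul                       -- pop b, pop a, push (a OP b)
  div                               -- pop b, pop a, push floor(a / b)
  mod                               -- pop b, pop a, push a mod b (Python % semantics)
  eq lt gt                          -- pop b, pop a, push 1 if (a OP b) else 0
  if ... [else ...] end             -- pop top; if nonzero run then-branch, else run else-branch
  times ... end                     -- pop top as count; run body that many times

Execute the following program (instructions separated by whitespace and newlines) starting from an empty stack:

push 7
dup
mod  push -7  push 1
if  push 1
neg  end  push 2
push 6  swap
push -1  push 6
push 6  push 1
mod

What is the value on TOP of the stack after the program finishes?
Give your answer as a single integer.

Answer: 0

Derivation:
After 'push 7': [7]
After 'dup': [7, 7]
After 'mod': [0]
After 'push -7': [0, -7]
After 'push 1': [0, -7, 1]
After 'if': [0, -7]
After 'push 1': [0, -7, 1]
After 'neg': [0, -7, -1]
After 'push 2': [0, -7, -1, 2]
After 'push 6': [0, -7, -1, 2, 6]
After 'swap': [0, -7, -1, 6, 2]
After 'push -1': [0, -7, -1, 6, 2, -1]
After 'push 6': [0, -7, -1, 6, 2, -1, 6]
After 'push 6': [0, -7, -1, 6, 2, -1, 6, 6]
After 'push 1': [0, -7, -1, 6, 2, -1, 6, 6, 1]
After 'mod': [0, -7, -1, 6, 2, -1, 6, 0]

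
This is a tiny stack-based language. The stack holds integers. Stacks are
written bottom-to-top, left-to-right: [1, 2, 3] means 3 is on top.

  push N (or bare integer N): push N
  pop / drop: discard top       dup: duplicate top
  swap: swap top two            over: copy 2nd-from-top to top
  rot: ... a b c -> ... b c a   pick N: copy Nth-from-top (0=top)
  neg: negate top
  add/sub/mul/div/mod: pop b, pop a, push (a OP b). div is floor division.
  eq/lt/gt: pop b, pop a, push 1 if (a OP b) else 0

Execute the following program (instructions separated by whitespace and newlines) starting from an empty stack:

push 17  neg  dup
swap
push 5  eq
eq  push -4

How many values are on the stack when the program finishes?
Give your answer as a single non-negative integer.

Answer: 2

Derivation:
After 'push 17': stack = [17] (depth 1)
After 'neg': stack = [-17] (depth 1)
After 'dup': stack = [-17, -17] (depth 2)
After 'swap': stack = [-17, -17] (depth 2)
After 'push 5': stack = [-17, -17, 5] (depth 3)
After 'eq': stack = [-17, 0] (depth 2)
After 'eq': stack = [0] (depth 1)
After 'push -4': stack = [0, -4] (depth 2)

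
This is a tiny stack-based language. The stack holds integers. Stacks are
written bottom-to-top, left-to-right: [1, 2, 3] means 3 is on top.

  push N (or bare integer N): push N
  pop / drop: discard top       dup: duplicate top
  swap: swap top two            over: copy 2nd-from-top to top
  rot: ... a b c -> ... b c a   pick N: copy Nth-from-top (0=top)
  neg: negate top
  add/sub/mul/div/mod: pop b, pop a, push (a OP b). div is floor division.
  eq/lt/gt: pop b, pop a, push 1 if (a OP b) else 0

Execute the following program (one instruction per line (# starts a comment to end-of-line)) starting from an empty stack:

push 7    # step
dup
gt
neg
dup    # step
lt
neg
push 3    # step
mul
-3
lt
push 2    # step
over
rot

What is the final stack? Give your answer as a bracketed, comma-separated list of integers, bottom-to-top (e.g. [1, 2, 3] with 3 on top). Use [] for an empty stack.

After 'push 7': [7]
After 'dup': [7, 7]
After 'gt': [0]
After 'neg': [0]
After 'dup': [0, 0]
After 'lt': [0]
After 'neg': [0]
After 'push 3': [0, 3]
After 'mul': [0]
After 'push -3': [0, -3]
After 'lt': [0]
After 'push 2': [0, 2]
After 'over': [0, 2, 0]
After 'rot': [2, 0, 0]

Answer: [2, 0, 0]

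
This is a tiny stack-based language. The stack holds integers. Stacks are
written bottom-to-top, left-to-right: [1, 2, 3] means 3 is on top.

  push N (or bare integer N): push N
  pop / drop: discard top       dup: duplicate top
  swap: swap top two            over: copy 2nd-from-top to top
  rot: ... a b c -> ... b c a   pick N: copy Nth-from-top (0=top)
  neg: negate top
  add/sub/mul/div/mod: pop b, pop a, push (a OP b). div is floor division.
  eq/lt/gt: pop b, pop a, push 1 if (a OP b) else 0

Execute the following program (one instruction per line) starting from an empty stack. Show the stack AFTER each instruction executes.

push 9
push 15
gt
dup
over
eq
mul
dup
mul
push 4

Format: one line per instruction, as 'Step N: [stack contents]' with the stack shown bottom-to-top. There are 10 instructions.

Step 1: [9]
Step 2: [9, 15]
Step 3: [0]
Step 4: [0, 0]
Step 5: [0, 0, 0]
Step 6: [0, 1]
Step 7: [0]
Step 8: [0, 0]
Step 9: [0]
Step 10: [0, 4]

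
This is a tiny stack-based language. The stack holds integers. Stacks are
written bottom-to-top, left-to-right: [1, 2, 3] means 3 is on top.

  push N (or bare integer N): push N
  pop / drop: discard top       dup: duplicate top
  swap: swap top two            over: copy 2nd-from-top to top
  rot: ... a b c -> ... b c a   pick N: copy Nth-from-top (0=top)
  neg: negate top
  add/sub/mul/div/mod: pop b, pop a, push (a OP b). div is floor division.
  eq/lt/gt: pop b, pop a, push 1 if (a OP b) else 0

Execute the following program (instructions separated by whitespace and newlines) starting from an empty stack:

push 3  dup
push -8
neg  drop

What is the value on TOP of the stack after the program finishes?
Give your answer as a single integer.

Answer: 3

Derivation:
After 'push 3': [3]
After 'dup': [3, 3]
After 'push -8': [3, 3, -8]
After 'neg': [3, 3, 8]
After 'drop': [3, 3]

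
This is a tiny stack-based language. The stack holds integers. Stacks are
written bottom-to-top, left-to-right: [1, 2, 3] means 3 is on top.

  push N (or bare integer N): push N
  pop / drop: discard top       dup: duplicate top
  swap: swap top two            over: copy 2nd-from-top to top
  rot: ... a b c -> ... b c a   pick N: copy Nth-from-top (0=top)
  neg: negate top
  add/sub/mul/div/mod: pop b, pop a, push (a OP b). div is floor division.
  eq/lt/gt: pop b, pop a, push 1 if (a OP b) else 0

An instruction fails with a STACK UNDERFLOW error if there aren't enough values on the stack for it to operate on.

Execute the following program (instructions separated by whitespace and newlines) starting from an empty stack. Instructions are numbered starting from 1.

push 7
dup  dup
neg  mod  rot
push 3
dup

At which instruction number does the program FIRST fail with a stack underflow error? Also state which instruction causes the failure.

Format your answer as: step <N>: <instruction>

Step 1 ('push 7'): stack = [7], depth = 1
Step 2 ('dup'): stack = [7, 7], depth = 2
Step 3 ('dup'): stack = [7, 7, 7], depth = 3
Step 4 ('neg'): stack = [7, 7, -7], depth = 3
Step 5 ('mod'): stack = [7, 0], depth = 2
Step 6 ('rot'): needs 3 value(s) but depth is 2 — STACK UNDERFLOW

Answer: step 6: rot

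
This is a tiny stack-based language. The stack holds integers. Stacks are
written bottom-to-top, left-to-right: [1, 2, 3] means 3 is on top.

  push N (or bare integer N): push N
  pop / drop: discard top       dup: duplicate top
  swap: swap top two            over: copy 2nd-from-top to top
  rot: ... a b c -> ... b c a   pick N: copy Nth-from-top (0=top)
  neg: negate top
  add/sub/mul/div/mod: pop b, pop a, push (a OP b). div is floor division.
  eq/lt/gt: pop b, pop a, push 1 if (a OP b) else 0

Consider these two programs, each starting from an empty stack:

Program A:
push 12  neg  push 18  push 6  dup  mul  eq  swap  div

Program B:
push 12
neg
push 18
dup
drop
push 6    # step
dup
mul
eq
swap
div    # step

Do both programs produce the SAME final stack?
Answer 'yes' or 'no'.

Program A trace:
  After 'push 12': [12]
  After 'neg': [-12]
  After 'push 18': [-12, 18]
  After 'push 6': [-12, 18, 6]
  After 'dup': [-12, 18, 6, 6]
  After 'mul': [-12, 18, 36]
  After 'eq': [-12, 0]
  After 'swap': [0, -12]
  After 'div': [0]
Program A final stack: [0]

Program B trace:
  After 'push 12': [12]
  After 'neg': [-12]
  After 'push 18': [-12, 18]
  After 'dup': [-12, 18, 18]
  After 'drop': [-12, 18]
  After 'push 6': [-12, 18, 6]
  After 'dup': [-12, 18, 6, 6]
  After 'mul': [-12, 18, 36]
  After 'eq': [-12, 0]
  After 'swap': [0, -12]
  After 'div': [0]
Program B final stack: [0]
Same: yes

Answer: yes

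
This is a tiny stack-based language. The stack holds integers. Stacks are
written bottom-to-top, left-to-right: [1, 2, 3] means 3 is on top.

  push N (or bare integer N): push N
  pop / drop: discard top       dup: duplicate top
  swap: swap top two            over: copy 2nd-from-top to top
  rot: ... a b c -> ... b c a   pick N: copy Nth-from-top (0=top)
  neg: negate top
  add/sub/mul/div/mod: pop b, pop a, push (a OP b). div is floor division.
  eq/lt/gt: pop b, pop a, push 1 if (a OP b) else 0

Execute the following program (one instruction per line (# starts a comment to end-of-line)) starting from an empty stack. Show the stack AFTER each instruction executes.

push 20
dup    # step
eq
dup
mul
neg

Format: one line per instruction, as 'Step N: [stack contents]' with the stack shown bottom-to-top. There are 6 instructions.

Step 1: [20]
Step 2: [20, 20]
Step 3: [1]
Step 4: [1, 1]
Step 5: [1]
Step 6: [-1]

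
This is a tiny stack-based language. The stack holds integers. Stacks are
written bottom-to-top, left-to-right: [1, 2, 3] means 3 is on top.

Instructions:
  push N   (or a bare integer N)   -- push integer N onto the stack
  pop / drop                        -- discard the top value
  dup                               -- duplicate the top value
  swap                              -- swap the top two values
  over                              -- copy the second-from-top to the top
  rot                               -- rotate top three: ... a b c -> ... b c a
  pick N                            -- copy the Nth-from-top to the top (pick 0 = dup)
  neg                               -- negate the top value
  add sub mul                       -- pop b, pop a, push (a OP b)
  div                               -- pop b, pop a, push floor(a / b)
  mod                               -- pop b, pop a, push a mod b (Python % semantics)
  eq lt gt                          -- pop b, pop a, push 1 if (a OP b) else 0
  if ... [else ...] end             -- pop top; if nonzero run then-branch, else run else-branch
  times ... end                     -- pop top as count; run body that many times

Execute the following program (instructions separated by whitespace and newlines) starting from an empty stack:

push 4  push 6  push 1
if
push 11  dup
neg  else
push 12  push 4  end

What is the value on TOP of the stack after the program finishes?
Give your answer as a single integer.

Answer: -11

Derivation:
After 'push 4': [4]
After 'push 6': [4, 6]
After 'push 1': [4, 6, 1]
After 'if': [4, 6]
After 'push 11': [4, 6, 11]
After 'dup': [4, 6, 11, 11]
After 'neg': [4, 6, 11, -11]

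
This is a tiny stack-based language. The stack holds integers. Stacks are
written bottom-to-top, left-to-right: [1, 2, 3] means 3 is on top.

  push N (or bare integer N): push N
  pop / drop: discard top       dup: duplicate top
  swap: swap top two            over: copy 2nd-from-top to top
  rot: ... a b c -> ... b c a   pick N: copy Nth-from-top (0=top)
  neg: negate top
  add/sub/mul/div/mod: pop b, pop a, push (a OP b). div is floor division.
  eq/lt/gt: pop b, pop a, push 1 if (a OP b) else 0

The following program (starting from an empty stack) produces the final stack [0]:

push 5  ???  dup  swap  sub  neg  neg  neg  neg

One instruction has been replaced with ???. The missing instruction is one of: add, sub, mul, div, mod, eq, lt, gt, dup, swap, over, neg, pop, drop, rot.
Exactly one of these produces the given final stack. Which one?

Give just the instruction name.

Answer: neg

Derivation:
Stack before ???: [5]
Stack after ???:  [-5]
The instruction that transforms [5] -> [-5] is: neg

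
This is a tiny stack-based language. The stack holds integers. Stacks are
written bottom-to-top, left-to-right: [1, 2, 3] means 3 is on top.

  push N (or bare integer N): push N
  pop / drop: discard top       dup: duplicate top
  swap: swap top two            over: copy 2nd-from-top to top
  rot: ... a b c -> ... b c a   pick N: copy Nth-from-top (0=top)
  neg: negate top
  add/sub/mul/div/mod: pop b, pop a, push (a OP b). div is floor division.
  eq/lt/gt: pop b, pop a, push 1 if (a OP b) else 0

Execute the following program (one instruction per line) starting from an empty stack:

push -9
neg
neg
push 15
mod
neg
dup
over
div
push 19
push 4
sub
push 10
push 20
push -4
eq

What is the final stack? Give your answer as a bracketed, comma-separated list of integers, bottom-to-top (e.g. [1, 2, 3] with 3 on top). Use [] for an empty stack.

Answer: [-6, 1, 15, 10, 0]

Derivation:
After 'push -9': [-9]
After 'neg': [9]
After 'neg': [-9]
After 'push 15': [-9, 15]
After 'mod': [6]
After 'neg': [-6]
After 'dup': [-6, -6]
After 'over': [-6, -6, -6]
After 'div': [-6, 1]
After 'push 19': [-6, 1, 19]
After 'push 4': [-6, 1, 19, 4]
After 'sub': [-6, 1, 15]
After 'push 10': [-6, 1, 15, 10]
After 'push 20': [-6, 1, 15, 10, 20]
After 'push -4': [-6, 1, 15, 10, 20, -4]
After 'eq': [-6, 1, 15, 10, 0]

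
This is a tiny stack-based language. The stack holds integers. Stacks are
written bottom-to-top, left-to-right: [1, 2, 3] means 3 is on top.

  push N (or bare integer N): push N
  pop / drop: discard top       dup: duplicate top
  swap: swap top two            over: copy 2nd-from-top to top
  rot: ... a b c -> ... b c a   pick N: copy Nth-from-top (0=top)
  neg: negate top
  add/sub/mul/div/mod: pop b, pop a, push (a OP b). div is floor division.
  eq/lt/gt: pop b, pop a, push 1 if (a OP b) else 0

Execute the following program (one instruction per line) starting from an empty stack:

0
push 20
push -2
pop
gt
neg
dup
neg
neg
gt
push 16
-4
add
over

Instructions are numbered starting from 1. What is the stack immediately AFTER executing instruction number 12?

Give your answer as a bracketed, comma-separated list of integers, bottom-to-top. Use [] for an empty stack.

Answer: [0, 16, -4]

Derivation:
Step 1 ('0'): [0]
Step 2 ('push 20'): [0, 20]
Step 3 ('push -2'): [0, 20, -2]
Step 4 ('pop'): [0, 20]
Step 5 ('gt'): [0]
Step 6 ('neg'): [0]
Step 7 ('dup'): [0, 0]
Step 8 ('neg'): [0, 0]
Step 9 ('neg'): [0, 0]
Step 10 ('gt'): [0]
Step 11 ('push 16'): [0, 16]
Step 12 ('-4'): [0, 16, -4]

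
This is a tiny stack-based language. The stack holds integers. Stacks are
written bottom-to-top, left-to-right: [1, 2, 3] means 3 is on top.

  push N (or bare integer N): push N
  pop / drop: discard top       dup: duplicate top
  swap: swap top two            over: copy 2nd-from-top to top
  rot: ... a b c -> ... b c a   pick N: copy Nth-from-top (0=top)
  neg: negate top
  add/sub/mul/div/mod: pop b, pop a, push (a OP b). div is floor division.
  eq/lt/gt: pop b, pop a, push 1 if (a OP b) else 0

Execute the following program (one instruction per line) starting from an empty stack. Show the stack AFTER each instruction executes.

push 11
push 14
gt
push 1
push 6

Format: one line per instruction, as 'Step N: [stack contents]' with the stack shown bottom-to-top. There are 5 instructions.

Step 1: [11]
Step 2: [11, 14]
Step 3: [0]
Step 4: [0, 1]
Step 5: [0, 1, 6]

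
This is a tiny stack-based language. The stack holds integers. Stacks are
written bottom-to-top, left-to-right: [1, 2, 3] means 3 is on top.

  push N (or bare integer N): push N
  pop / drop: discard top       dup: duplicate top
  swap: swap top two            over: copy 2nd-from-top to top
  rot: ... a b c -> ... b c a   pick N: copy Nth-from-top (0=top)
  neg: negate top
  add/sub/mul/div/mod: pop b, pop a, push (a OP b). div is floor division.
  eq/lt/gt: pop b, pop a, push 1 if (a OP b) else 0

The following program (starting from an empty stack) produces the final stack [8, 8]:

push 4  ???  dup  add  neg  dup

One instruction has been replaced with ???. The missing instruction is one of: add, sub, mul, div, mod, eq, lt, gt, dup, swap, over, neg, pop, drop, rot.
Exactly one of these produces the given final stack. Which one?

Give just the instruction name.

Stack before ???: [4]
Stack after ???:  [-4]
The instruction that transforms [4] -> [-4] is: neg

Answer: neg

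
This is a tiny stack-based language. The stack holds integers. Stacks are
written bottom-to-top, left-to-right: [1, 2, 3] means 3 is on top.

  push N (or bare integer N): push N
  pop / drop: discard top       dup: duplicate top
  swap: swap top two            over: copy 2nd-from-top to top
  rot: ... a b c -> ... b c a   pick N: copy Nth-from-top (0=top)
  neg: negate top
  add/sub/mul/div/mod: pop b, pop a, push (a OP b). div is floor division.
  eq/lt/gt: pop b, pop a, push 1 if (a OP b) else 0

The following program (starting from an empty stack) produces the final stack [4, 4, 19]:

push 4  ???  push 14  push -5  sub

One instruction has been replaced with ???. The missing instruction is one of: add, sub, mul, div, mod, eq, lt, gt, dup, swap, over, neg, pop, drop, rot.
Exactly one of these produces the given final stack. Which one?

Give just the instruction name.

Answer: dup

Derivation:
Stack before ???: [4]
Stack after ???:  [4, 4]
The instruction that transforms [4] -> [4, 4] is: dup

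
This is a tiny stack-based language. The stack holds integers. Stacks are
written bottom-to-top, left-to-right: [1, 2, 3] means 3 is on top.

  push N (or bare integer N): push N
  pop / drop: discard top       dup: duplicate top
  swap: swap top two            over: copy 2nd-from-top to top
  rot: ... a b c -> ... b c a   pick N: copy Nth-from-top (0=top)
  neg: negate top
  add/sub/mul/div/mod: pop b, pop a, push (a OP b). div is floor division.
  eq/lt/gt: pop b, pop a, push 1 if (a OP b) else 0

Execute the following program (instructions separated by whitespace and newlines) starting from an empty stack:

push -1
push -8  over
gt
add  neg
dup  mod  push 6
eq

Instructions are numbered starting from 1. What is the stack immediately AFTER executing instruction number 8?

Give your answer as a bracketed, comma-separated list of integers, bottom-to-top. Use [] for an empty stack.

Step 1 ('push -1'): [-1]
Step 2 ('push -8'): [-1, -8]
Step 3 ('over'): [-1, -8, -1]
Step 4 ('gt'): [-1, 0]
Step 5 ('add'): [-1]
Step 6 ('neg'): [1]
Step 7 ('dup'): [1, 1]
Step 8 ('mod'): [0]

Answer: [0]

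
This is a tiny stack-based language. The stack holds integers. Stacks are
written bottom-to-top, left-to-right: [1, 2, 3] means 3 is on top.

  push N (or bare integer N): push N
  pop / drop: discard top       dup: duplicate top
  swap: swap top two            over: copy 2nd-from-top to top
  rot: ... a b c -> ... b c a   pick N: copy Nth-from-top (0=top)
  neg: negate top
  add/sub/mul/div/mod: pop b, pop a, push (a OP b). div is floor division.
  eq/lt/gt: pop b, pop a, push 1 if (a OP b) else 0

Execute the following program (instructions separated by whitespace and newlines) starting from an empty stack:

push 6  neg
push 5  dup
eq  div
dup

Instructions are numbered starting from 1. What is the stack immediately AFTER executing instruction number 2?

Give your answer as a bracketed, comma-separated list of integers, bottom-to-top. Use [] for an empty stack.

Step 1 ('push 6'): [6]
Step 2 ('neg'): [-6]

Answer: [-6]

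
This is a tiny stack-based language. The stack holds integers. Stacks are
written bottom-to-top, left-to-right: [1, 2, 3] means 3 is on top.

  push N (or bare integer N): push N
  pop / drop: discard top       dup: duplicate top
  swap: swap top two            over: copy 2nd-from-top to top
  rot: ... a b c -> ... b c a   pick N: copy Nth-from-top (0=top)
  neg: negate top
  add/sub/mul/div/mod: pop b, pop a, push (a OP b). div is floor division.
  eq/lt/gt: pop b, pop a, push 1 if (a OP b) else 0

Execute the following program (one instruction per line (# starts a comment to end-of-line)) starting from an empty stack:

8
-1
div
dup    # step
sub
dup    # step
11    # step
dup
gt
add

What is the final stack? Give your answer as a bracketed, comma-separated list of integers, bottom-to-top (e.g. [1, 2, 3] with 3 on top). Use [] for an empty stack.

Answer: [0, 0]

Derivation:
After 'push 8': [8]
After 'push -1': [8, -1]
After 'div': [-8]
After 'dup': [-8, -8]
After 'sub': [0]
After 'dup': [0, 0]
After 'push 11': [0, 0, 11]
After 'dup': [0, 0, 11, 11]
After 'gt': [0, 0, 0]
After 'add': [0, 0]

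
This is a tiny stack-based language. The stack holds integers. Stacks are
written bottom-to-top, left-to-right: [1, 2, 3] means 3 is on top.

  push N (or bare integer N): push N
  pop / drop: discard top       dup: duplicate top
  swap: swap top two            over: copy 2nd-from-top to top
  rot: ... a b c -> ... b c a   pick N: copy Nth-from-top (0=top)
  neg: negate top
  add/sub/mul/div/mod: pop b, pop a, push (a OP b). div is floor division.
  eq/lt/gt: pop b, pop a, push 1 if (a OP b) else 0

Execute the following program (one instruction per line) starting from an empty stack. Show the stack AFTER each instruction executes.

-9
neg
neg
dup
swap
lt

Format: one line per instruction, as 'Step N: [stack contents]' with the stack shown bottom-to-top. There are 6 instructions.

Step 1: [-9]
Step 2: [9]
Step 3: [-9]
Step 4: [-9, -9]
Step 5: [-9, -9]
Step 6: [0]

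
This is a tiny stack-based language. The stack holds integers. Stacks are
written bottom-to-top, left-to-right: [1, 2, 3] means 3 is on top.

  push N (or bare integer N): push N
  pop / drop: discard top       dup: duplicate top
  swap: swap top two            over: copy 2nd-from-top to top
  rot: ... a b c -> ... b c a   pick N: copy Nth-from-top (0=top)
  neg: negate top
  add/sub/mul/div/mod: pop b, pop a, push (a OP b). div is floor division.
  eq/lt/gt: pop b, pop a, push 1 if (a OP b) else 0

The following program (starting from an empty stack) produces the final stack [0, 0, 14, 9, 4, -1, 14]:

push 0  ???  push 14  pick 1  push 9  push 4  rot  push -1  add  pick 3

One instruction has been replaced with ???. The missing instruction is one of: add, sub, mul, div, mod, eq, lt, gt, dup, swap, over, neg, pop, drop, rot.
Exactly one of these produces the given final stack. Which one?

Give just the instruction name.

Answer: dup

Derivation:
Stack before ???: [0]
Stack after ???:  [0, 0]
The instruction that transforms [0] -> [0, 0] is: dup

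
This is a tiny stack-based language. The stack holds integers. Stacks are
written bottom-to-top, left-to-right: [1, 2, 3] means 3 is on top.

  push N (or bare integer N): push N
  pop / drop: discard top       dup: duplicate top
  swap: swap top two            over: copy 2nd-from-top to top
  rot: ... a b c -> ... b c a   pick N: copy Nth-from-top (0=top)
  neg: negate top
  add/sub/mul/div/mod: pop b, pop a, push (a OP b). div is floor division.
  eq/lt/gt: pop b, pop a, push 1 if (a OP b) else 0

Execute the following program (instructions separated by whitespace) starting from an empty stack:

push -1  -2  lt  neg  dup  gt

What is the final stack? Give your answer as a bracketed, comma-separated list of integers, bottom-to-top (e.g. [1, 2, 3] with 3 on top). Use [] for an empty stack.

Answer: [0]

Derivation:
After 'push -1': [-1]
After 'push -2': [-1, -2]
After 'lt': [0]
After 'neg': [0]
After 'dup': [0, 0]
After 'gt': [0]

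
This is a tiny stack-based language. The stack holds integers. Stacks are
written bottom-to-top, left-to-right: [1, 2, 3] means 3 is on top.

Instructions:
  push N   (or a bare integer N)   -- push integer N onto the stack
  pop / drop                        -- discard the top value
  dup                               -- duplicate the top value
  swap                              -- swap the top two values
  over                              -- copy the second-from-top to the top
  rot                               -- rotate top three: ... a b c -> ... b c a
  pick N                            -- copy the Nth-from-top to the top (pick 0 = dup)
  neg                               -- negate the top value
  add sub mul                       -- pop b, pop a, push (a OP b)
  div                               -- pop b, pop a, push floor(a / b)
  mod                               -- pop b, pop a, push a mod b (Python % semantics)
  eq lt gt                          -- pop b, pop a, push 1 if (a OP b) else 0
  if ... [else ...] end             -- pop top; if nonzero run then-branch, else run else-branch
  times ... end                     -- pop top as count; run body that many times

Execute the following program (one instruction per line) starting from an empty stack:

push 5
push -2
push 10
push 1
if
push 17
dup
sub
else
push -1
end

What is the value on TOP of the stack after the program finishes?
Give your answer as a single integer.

Answer: 0

Derivation:
After 'push 5': [5]
After 'push -2': [5, -2]
After 'push 10': [5, -2, 10]
After 'push 1': [5, -2, 10, 1]
After 'if': [5, -2, 10]
After 'push 17': [5, -2, 10, 17]
After 'dup': [5, -2, 10, 17, 17]
After 'sub': [5, -2, 10, 0]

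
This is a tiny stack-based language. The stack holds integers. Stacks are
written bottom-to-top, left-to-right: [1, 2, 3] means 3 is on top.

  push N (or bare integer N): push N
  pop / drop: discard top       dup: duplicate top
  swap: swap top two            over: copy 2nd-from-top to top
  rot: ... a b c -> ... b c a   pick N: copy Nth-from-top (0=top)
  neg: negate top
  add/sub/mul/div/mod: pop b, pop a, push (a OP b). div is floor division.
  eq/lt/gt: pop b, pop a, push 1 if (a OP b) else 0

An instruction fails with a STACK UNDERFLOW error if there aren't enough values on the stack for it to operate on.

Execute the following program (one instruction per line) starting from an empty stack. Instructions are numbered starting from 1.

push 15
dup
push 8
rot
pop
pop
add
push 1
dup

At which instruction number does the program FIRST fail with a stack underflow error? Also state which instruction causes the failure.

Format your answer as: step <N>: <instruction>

Answer: step 7: add

Derivation:
Step 1 ('push 15'): stack = [15], depth = 1
Step 2 ('dup'): stack = [15, 15], depth = 2
Step 3 ('push 8'): stack = [15, 15, 8], depth = 3
Step 4 ('rot'): stack = [15, 8, 15], depth = 3
Step 5 ('pop'): stack = [15, 8], depth = 2
Step 6 ('pop'): stack = [15], depth = 1
Step 7 ('add'): needs 2 value(s) but depth is 1 — STACK UNDERFLOW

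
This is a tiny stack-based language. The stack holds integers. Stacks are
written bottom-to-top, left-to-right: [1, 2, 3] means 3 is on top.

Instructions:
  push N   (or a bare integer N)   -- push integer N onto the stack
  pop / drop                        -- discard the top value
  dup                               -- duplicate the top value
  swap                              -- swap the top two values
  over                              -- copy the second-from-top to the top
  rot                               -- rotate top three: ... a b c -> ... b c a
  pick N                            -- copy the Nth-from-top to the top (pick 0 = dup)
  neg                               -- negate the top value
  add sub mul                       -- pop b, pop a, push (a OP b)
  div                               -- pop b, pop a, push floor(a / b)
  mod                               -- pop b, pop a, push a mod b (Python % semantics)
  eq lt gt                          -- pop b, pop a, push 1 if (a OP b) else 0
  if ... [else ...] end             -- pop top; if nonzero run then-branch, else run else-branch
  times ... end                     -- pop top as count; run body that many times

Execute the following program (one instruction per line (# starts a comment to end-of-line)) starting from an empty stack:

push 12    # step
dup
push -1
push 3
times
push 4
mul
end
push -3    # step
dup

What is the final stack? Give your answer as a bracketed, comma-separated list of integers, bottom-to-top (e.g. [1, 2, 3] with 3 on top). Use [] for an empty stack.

After 'push 12': [12]
After 'dup': [12, 12]
After 'push -1': [12, 12, -1]
After 'push 3': [12, 12, -1, 3]
After 'times': [12, 12, -1]
After 'push 4': [12, 12, -1, 4]
After 'mul': [12, 12, -4]
After 'push 4': [12, 12, -4, 4]
After 'mul': [12, 12, -16]
After 'push 4': [12, 12, -16, 4]
After 'mul': [12, 12, -64]
After 'push -3': [12, 12, -64, -3]
After 'dup': [12, 12, -64, -3, -3]

Answer: [12, 12, -64, -3, -3]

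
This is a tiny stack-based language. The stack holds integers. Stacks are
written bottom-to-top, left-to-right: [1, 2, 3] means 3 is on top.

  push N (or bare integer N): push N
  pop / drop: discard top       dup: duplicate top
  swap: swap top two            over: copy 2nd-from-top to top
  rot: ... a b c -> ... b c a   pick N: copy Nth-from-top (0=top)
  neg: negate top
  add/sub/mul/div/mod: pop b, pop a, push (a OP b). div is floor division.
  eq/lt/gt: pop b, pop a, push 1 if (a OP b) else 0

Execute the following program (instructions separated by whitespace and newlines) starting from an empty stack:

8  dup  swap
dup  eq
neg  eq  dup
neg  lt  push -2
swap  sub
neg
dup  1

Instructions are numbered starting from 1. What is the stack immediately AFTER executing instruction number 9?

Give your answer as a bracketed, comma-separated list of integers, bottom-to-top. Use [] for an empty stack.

Answer: [0, 0]

Derivation:
Step 1 ('8'): [8]
Step 2 ('dup'): [8, 8]
Step 3 ('swap'): [8, 8]
Step 4 ('dup'): [8, 8, 8]
Step 5 ('eq'): [8, 1]
Step 6 ('neg'): [8, -1]
Step 7 ('eq'): [0]
Step 8 ('dup'): [0, 0]
Step 9 ('neg'): [0, 0]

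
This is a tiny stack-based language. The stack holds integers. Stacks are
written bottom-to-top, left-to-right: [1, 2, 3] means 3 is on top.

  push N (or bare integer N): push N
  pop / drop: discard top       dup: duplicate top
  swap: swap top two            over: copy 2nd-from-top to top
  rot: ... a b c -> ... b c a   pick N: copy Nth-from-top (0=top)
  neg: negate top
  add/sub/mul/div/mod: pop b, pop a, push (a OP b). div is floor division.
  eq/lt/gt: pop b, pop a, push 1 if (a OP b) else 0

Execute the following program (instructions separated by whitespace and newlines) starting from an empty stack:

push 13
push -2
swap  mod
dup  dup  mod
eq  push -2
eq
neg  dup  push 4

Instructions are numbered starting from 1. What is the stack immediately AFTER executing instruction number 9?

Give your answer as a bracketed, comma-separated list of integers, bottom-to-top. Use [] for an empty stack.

Step 1 ('push 13'): [13]
Step 2 ('push -2'): [13, -2]
Step 3 ('swap'): [-2, 13]
Step 4 ('mod'): [11]
Step 5 ('dup'): [11, 11]
Step 6 ('dup'): [11, 11, 11]
Step 7 ('mod'): [11, 0]
Step 8 ('eq'): [0]
Step 9 ('push -2'): [0, -2]

Answer: [0, -2]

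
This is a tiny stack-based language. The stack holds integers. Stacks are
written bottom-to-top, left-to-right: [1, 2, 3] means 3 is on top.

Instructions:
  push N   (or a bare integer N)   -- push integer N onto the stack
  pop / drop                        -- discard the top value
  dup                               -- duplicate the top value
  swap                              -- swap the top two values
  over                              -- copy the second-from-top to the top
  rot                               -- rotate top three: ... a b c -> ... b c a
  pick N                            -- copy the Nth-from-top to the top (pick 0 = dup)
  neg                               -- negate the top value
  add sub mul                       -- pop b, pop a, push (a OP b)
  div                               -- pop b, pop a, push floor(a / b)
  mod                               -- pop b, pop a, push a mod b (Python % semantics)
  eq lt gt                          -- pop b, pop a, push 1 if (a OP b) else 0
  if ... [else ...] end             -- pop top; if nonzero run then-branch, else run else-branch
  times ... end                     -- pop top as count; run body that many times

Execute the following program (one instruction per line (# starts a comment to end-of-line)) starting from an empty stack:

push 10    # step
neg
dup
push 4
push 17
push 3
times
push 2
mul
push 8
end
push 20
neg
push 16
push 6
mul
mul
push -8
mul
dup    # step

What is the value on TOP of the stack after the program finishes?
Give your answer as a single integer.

After 'push 10': [10]
After 'neg': [-10]
After 'dup': [-10, -10]
After 'push 4': [-10, -10, 4]
After 'push 17': [-10, -10, 4, 17]
After 'push 3': [-10, -10, 4, 17, 3]
After 'times': [-10, -10, 4, 17]
After 'push 2': [-10, -10, 4, 17, 2]
After 'mul': [-10, -10, 4, 34]
After 'push 8': [-10, -10, 4, 34, 8]
  ...
After 'push 8': [-10, -10, 4, 34, 16, 16, 8]
After 'push 20': [-10, -10, 4, 34, 16, 16, 8, 20]
After 'neg': [-10, -10, 4, 34, 16, 16, 8, -20]
After 'push 16': [-10, -10, 4, 34, 16, 16, 8, -20, 16]
After 'push 6': [-10, -10, 4, 34, 16, 16, 8, -20, 16, 6]
After 'mul': [-10, -10, 4, 34, 16, 16, 8, -20, 96]
After 'mul': [-10, -10, 4, 34, 16, 16, 8, -1920]
After 'push -8': [-10, -10, 4, 34, 16, 16, 8, -1920, -8]
After 'mul': [-10, -10, 4, 34, 16, 16, 8, 15360]
After 'dup': [-10, -10, 4, 34, 16, 16, 8, 15360, 15360]

Answer: 15360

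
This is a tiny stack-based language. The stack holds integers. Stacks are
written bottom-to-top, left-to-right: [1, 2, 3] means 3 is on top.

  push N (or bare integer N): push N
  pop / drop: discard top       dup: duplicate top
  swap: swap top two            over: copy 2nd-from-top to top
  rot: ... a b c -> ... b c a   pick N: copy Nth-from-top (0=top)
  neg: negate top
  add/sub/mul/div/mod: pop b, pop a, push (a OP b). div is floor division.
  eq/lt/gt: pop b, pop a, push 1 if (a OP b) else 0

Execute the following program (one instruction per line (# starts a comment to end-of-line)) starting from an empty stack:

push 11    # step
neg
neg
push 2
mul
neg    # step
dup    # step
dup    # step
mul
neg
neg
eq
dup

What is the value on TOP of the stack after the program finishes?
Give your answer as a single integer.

Answer: 0

Derivation:
After 'push 11': [11]
After 'neg': [-11]
After 'neg': [11]
After 'push 2': [11, 2]
After 'mul': [22]
After 'neg': [-22]
After 'dup': [-22, -22]
After 'dup': [-22, -22, -22]
After 'mul': [-22, 484]
After 'neg': [-22, -484]
After 'neg': [-22, 484]
After 'eq': [0]
After 'dup': [0, 0]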